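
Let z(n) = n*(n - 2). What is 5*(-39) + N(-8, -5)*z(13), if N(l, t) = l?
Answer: -1339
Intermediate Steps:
z(n) = n*(-2 + n)
5*(-39) + N(-8, -5)*z(13) = 5*(-39) - 104*(-2 + 13) = -195 - 104*11 = -195 - 8*143 = -195 - 1144 = -1339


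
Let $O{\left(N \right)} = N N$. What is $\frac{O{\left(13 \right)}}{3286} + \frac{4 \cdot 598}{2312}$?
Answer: $\frac{1031355}{949654} \approx 1.086$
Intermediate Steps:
$O{\left(N \right)} = N^{2}$
$\frac{O{\left(13 \right)}}{3286} + \frac{4 \cdot 598}{2312} = \frac{13^{2}}{3286} + \frac{4 \cdot 598}{2312} = 169 \cdot \frac{1}{3286} + 2392 \cdot \frac{1}{2312} = \frac{169}{3286} + \frac{299}{289} = \frac{1031355}{949654}$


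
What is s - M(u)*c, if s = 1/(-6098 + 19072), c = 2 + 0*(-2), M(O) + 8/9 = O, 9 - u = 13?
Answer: 1141721/116766 ≈ 9.7778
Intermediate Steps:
u = -4 (u = 9 - 1*13 = 9 - 13 = -4)
M(O) = -8/9 + O
c = 2 (c = 2 + 0 = 2)
s = 1/12974 ≈ 7.7077e-5
s - M(u)*c = 1/12974 - (-8/9 - 4)*2 = 1/12974 - (-44)*2/9 = 1/12974 - 1*(-88/9) = 1/12974 + 88/9 = 1141721/116766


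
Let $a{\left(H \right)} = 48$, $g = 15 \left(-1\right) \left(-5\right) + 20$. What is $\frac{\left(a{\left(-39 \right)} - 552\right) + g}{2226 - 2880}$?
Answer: $\frac{409}{654} \approx 0.62538$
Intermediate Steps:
$g = 95$ ($g = \left(-15\right) \left(-5\right) + 20 = 75 + 20 = 95$)
$\frac{\left(a{\left(-39 \right)} - 552\right) + g}{2226 - 2880} = \frac{\left(48 - 552\right) + 95}{2226 - 2880} = \frac{\left(48 - 552\right) + 95}{-654} = \left(-504 + 95\right) \left(- \frac{1}{654}\right) = \left(-409\right) \left(- \frac{1}{654}\right) = \frac{409}{654}$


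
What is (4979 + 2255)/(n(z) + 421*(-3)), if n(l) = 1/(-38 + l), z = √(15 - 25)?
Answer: -2656961392/463894343 + 7234*I*√10/2319471715 ≈ -5.7275 + 9.8626e-6*I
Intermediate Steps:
z = I*√10 (z = √(-10) = I*√10 ≈ 3.1623*I)
(4979 + 2255)/(n(z) + 421*(-3)) = (4979 + 2255)/(1/(-38 + I*√10) + 421*(-3)) = 7234/(1/(-38 + I*√10) - 1263) = 7234/(-1263 + 1/(-38 + I*√10))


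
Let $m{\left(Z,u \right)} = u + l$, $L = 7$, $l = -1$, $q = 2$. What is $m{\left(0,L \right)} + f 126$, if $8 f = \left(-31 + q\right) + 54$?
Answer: $\frac{1599}{4} \approx 399.75$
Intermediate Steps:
$m{\left(Z,u \right)} = -1 + u$ ($m{\left(Z,u \right)} = u - 1 = -1 + u$)
$f = \frac{25}{8}$ ($f = \frac{\left(-31 + 2\right) + 54}{8} = \frac{-29 + 54}{8} = \frac{1}{8} \cdot 25 = \frac{25}{8} \approx 3.125$)
$m{\left(0,L \right)} + f 126 = \left(-1 + 7\right) + \frac{25}{8} \cdot 126 = 6 + \frac{1575}{4} = \frac{1599}{4}$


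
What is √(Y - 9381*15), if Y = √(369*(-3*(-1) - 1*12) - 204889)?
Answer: √(-140715 + I*√208210) ≈ 0.6082 + 375.12*I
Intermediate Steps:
Y = I*√208210 (Y = √(369*(3 - 12) - 204889) = √(369*(-9) - 204889) = √(-3321 - 204889) = √(-208210) = I*√208210 ≈ 456.3*I)
√(Y - 9381*15) = √(I*√208210 - 9381*15) = √(I*√208210 - 140715) = √(-140715 + I*√208210)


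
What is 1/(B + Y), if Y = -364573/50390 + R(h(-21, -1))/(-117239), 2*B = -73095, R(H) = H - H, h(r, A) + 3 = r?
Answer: -25195/920996549 ≈ -2.7356e-5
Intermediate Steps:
h(r, A) = -3 + r
R(H) = 0
B = -73095/2 (B = (1/2)*(-73095) = -73095/2 ≈ -36548.)
Y = -364573/50390 (Y = -364573/50390 + 0/(-117239) = -364573*1/50390 + 0*(-1/117239) = -364573/50390 + 0 = -364573/50390 ≈ -7.2350)
1/(B + Y) = 1/(-73095/2 - 364573/50390) = 1/(-920996549/25195) = -25195/920996549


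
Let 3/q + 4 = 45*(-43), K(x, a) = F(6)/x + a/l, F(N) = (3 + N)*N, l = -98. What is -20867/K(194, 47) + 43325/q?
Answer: -160110640669/5739 ≈ -2.7899e+7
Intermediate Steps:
F(N) = N*(3 + N)
K(x, a) = 54/x - a/98 (K(x, a) = (6*(3 + 6))/x + a/(-98) = (6*9)/x + a*(-1/98) = 54/x - a/98)
q = -3/1939 (q = 3/(-4 + 45*(-43)) = 3/(-4 - 1935) = 3/(-1939) = 3*(-1/1939) = -3/1939 ≈ -0.0015472)
-20867/K(194, 47) + 43325/q = -20867/(54/194 - 1/98*47) + 43325/(-3/1939) = -20867/(54*(1/194) - 47/98) + 43325*(-1939/3) = -20867/(27/97 - 47/98) - 84007175/3 = -20867/(-1913/9506) - 84007175/3 = -20867*(-9506/1913) - 84007175/3 = 198361702/1913 - 84007175/3 = -160110640669/5739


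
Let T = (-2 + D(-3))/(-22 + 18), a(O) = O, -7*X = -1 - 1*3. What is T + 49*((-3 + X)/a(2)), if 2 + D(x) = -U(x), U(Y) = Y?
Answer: -237/4 ≈ -59.250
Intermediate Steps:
X = 4/7 (X = -(-1 - 1*3)/7 = -(-1 - 3)/7 = -⅐*(-4) = 4/7 ≈ 0.57143)
D(x) = -2 - x
T = ¼ (T = (-2 + (-2 - 1*(-3)))/(-22 + 18) = (-2 + (-2 + 3))/(-4) = (-2 + 1)*(-¼) = -1*(-¼) = ¼ ≈ 0.25000)
T + 49*((-3 + X)/a(2)) = ¼ + 49*((-3 + 4/7)/2) = ¼ + 49*(-17/7*½) = ¼ + 49*(-17/14) = ¼ - 119/2 = -237/4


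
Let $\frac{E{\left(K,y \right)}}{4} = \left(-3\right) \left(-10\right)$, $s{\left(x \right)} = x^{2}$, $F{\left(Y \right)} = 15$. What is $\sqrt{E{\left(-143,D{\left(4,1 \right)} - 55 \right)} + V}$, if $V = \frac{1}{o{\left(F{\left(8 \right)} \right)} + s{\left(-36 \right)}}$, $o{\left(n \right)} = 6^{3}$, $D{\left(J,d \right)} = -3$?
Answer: $\frac{\sqrt{7620522}}{252} \approx 10.954$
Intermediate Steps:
$o{\left(n \right)} = 216$
$E{\left(K,y \right)} = 120$ ($E{\left(K,y \right)} = 4 \left(\left(-3\right) \left(-10\right)\right) = 4 \cdot 30 = 120$)
$V = \frac{1}{1512}$ ($V = \frac{1}{216 + \left(-36\right)^{2}} = \frac{1}{216 + 1296} = \frac{1}{1512} \approx 0.00066138$)
$\sqrt{E{\left(-143,D{\left(4,1 \right)} - 55 \right)} + V} = \sqrt{120 + \frac{1}{1512}} = \sqrt{\frac{181441}{1512}} = \frac{\sqrt{7620522}}{252}$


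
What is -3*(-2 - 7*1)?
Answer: 27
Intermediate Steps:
-3*(-2 - 7*1) = -3*(-2 - 7) = -3*(-9) = 27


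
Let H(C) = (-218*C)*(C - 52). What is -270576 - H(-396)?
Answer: 38404368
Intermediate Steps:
H(C) = -218*C*(-52 + C) (H(C) = (-218*C)*(-52 + C) = -218*C*(-52 + C))
-270576 - H(-396) = -270576 - 218*(-396)*(52 - 1*(-396)) = -270576 - 218*(-396)*(52 + 396) = -270576 - 218*(-396)*448 = -270576 - 1*(-38674944) = -270576 + 38674944 = 38404368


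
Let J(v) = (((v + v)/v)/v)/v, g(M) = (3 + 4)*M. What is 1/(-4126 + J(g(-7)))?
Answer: -2401/9906524 ≈ -0.00024237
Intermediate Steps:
g(M) = 7*M
J(v) = 2/v² (J(v) = (((2*v)/v)/v)/v = (2/v)/v = 2/v²)
1/(-4126 + J(g(-7))) = 1/(-4126 + 2/(7*(-7))²) = 1/(-4126 + 2/(-49)²) = 1/(-4126 + 2*(1/2401)) = 1/(-4126 + 2/2401) = 1/(-9906524/2401) = -2401/9906524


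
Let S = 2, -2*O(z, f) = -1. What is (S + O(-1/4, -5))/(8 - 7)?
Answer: 5/2 ≈ 2.5000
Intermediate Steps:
O(z, f) = ½ (O(z, f) = -½*(-1) = ½)
(S + O(-1/4, -5))/(8 - 7) = (2 + ½)/(8 - 7) = (5/2)/1 = 1*(5/2) = 5/2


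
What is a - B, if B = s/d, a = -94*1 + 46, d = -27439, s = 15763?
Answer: -1301309/27439 ≈ -47.426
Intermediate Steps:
a = -48 (a = -94 + 46 = -48)
B = -15763/27439 (B = 15763/(-27439) = 15763*(-1/27439) = -15763/27439 ≈ -0.57447)
a - B = -48 - 1*(-15763/27439) = -48 + 15763/27439 = -1301309/27439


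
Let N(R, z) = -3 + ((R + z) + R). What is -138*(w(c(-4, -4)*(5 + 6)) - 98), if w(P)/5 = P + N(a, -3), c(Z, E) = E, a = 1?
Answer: 46644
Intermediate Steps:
N(R, z) = -3 + z + 2*R (N(R, z) = -3 + (z + 2*R) = -3 + z + 2*R)
w(P) = -20 + 5*P (w(P) = 5*(P + (-3 - 3 + 2*1)) = 5*(P + (-3 - 3 + 2)) = 5*(P - 4) = 5*(-4 + P) = -20 + 5*P)
-138*(w(c(-4, -4)*(5 + 6)) - 98) = -138*((-20 + 5*(-4*(5 + 6))) - 98) = -138*((-20 + 5*(-4*11)) - 98) = -138*((-20 + 5*(-44)) - 98) = -138*((-20 - 220) - 98) = -138*(-240 - 98) = -138*(-338) = 46644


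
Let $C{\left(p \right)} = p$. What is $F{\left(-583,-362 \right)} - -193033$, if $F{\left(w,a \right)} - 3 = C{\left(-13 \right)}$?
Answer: $193023$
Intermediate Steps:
$F{\left(w,a \right)} = -10$ ($F{\left(w,a \right)} = 3 - 13 = -10$)
$F{\left(-583,-362 \right)} - -193033 = -10 - -193033 = -10 + 193033 = 193023$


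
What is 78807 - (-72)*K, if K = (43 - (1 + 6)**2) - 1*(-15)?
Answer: 79455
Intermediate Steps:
K = 9 (K = (43 - 1*7**2) + 15 = (43 - 1*49) + 15 = (43 - 49) + 15 = -6 + 15 = 9)
78807 - (-72)*K = 78807 - (-72)*9 = 78807 - 1*(-648) = 78807 + 648 = 79455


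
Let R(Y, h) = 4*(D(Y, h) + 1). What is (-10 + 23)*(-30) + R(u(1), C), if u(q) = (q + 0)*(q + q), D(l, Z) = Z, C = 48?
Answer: -194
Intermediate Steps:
u(q) = 2*q**2 (u(q) = q*(2*q) = 2*q**2)
R(Y, h) = 4 + 4*h (R(Y, h) = 4*(h + 1) = 4*(1 + h) = 4 + 4*h)
(-10 + 23)*(-30) + R(u(1), C) = (-10 + 23)*(-30) + (4 + 4*48) = 13*(-30) + (4 + 192) = -390 + 196 = -194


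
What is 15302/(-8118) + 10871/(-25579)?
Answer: -239830318/103825161 ≈ -2.3099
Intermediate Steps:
15302/(-8118) + 10871/(-25579) = 15302*(-1/8118) + 10871*(-1/25579) = -7651/4059 - 10871/25579 = -239830318/103825161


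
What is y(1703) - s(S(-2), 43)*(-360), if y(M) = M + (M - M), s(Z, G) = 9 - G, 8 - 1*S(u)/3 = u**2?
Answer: -10537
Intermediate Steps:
S(u) = 24 - 3*u**2
y(M) = M (y(M) = M + 0 = M)
y(1703) - s(S(-2), 43)*(-360) = 1703 - (9 - 1*43)*(-360) = 1703 - (9 - 43)*(-360) = 1703 - (-34)*(-360) = 1703 - 1*12240 = 1703 - 12240 = -10537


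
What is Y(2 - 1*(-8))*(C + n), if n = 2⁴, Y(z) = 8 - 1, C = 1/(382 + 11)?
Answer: 44023/393 ≈ 112.02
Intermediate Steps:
C = 1/393 ≈ 0.0025445
Y(z) = 7
n = 16
Y(2 - 1*(-8))*(C + n) = 7*(1/393 + 16) = 7*(6289/393) = 44023/393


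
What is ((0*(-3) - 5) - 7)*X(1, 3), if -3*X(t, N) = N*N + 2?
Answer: 44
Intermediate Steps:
X(t, N) = -⅔ - N²/3 (X(t, N) = -(N*N + 2)/3 = -(N² + 2)/3 = -(2 + N²)/3 = -⅔ - N²/3)
((0*(-3) - 5) - 7)*X(1, 3) = ((0*(-3) - 5) - 7)*(-⅔ - ⅓*3²) = ((0 - 5) - 7)*(-⅔ - ⅓*9) = (-5 - 7)*(-⅔ - 3) = -12*(-11/3) = 44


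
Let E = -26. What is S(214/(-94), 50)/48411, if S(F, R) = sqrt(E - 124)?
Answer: 5*I*sqrt(6)/48411 ≈ 0.00025299*I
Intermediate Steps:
S(F, R) = 5*I*sqrt(6) (S(F, R) = sqrt(-26 - 124) = sqrt(-150) = 5*I*sqrt(6))
S(214/(-94), 50)/48411 = (5*I*sqrt(6))/48411 = (5*I*sqrt(6))*(1/48411) = 5*I*sqrt(6)/48411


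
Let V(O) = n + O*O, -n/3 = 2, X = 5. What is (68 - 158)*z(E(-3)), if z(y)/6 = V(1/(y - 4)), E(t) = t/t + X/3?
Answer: 11745/4 ≈ 2936.3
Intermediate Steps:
n = -6 (n = -3*2 = -6)
E(t) = 8/3 (E(t) = t/t + 5/3 = 1 + 5*(⅓) = 1 + 5/3 = 8/3)
V(O) = -6 + O² (V(O) = -6 + O*O = -6 + O²)
z(y) = -36 + 6/(-4 + y)² (z(y) = 6*(-6 + (1/(y - 4))²) = 6*(-6 + (1/(-4 + y))²) = 6*(-6 + (-4 + y)⁻²) = -36 + 6/(-4 + y)²)
(68 - 158)*z(E(-3)) = (68 - 158)*(-36 + 6/(-4 + 8/3)²) = -90*(-36 + 6/(-4/3)²) = -90*(-36 + 6*(9/16)) = -90*(-36 + 27/8) = -90*(-261/8) = 11745/4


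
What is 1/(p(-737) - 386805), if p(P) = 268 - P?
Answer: -1/385800 ≈ -2.5920e-6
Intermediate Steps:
1/(p(-737) - 386805) = 1/((268 - 1*(-737)) - 386805) = 1/((268 + 737) - 386805) = 1/(1005 - 386805) = 1/(-385800) = -1/385800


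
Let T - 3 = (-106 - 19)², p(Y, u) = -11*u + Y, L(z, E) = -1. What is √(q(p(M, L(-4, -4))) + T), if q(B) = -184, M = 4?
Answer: 6*√429 ≈ 124.27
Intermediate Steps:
p(Y, u) = Y - 11*u
T = 15628 (T = 3 + (-106 - 19)² = 3 + (-125)² = 3 + 15625 = 15628)
√(q(p(M, L(-4, -4))) + T) = √(-184 + 15628) = √15444 = 6*√429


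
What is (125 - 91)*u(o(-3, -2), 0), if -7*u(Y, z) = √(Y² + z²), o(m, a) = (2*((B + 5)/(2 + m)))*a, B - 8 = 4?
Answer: -2312/7 ≈ -330.29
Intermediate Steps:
B = 12 (B = 8 + 4 = 12)
o(m, a) = 34*a/(2 + m) (o(m, a) = (2*((12 + 5)/(2 + m)))*a = (2*(17/(2 + m)))*a = (34/(2 + m))*a = 34*a/(2 + m))
u(Y, z) = -√(Y² + z²)/7
(125 - 91)*u(o(-3, -2), 0) = (125 - 91)*(-√((34*(-2)/(2 - 3))² + 0²)/7) = 34*(-√((34*(-2)/(-1))² + 0)/7) = 34*(-√((34*(-2)*(-1))² + 0)/7) = 34*(-√(68² + 0)/7) = 34*(-√(4624 + 0)/7) = 34*(-√4624/7) = 34*(-⅐*68) = 34*(-68/7) = -2312/7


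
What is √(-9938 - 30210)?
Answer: 2*I*√10037 ≈ 200.37*I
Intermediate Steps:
√(-9938 - 30210) = √(-40148) = 2*I*√10037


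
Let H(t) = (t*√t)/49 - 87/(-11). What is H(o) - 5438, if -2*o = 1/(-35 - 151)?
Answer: -59731/11 + √93/3390408 ≈ -5430.1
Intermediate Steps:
o = 1/372 (o = -1/(2*(-35 - 151)) = -½/(-186) = -½*(-1/186) = 1/372 ≈ 0.0026882)
H(t) = 87/11 + t^(3/2)/49 (H(t) = t^(3/2)*(1/49) - 87*(-1/11) = t^(3/2)/49 + 87/11 = 87/11 + t^(3/2)/49)
H(o) - 5438 = (87/11 + (1/372)^(3/2)/49) - 5438 = (87/11 + (√93/69192)/49) - 5438 = (87/11 + √93/3390408) - 5438 = -59731/11 + √93/3390408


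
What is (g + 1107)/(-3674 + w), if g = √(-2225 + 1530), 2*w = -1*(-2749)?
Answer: -246/511 - 2*I*√695/4599 ≈ -0.48141 - 0.011465*I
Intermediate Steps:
w = 2749/2 (w = (-1*(-2749))/2 = (½)*2749 = 2749/2 ≈ 1374.5)
g = I*√695 (g = √(-695) = I*√695 ≈ 26.363*I)
(g + 1107)/(-3674 + w) = (I*√695 + 1107)/(-3674 + 2749/2) = (1107 + I*√695)/(-4599/2) = (1107 + I*√695)*(-2/4599) = -246/511 - 2*I*√695/4599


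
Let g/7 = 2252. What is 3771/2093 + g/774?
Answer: 17956403/809991 ≈ 22.169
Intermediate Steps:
g = 15764 (g = 7*2252 = 15764)
3771/2093 + g/774 = 3771/2093 + 15764/774 = 3771*(1/2093) + 15764*(1/774) = 3771/2093 + 7882/387 = 17956403/809991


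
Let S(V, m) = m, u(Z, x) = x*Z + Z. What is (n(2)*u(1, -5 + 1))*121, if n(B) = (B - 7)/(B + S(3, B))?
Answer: 1815/4 ≈ 453.75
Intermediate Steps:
u(Z, x) = Z + Z*x (u(Z, x) = Z*x + Z = Z + Z*x)
n(B) = (-7 + B)/(2*B) (n(B) = (B - 7)/(B + B) = (-7 + B)/((2*B)) = (-7 + B)*(1/(2*B)) = (-7 + B)/(2*B))
(n(2)*u(1, -5 + 1))*121 = (((1/2)*(-7 + 2)/2)*(1*(1 + (-5 + 1))))*121 = (((1/2)*(1/2)*(-5))*(1*(1 - 4)))*121 = -5*(-3)/4*121 = -5/4*(-3)*121 = (15/4)*121 = 1815/4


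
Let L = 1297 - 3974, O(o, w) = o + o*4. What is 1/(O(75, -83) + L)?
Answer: -1/2302 ≈ -0.00043440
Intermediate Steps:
O(o, w) = 5*o (O(o, w) = o + 4*o = 5*o)
L = -2677
1/(O(75, -83) + L) = 1/(5*75 - 2677) = 1/(375 - 2677) = 1/(-2302) = -1/2302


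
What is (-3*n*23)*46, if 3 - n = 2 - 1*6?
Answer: -22218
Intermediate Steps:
n = 7 (n = 3 - (2 - 1*6) = 3 - (2 - 6) = 3 - 1*(-4) = 3 + 4 = 7)
(-3*n*23)*46 = (-3*7*23)*46 = -21*23*46 = -483*46 = -22218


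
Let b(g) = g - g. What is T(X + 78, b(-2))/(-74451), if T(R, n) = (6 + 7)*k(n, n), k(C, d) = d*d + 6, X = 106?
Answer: -2/1909 ≈ -0.0010477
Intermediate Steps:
k(C, d) = 6 + d² (k(C, d) = d² + 6 = 6 + d²)
b(g) = 0
T(R, n) = 78 + 13*n² (T(R, n) = (6 + 7)*(6 + n²) = 13*(6 + n²) = 78 + 13*n²)
T(X + 78, b(-2))/(-74451) = (78 + 13*0²)/(-74451) = (78 + 13*0)*(-1/74451) = (78 + 0)*(-1/74451) = 78*(-1/74451) = -2/1909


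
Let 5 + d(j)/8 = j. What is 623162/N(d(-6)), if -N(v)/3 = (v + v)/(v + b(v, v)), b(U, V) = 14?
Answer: -11528497/132 ≈ -87337.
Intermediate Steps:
d(j) = -40 + 8*j
N(v) = -6*v/(14 + v) (N(v) = -3*(v + v)/(v + 14) = -3*2*v/(14 + v) = -6*v/(14 + v))
623162/N(d(-6)) = 623162/((-6*(-40 + 8*(-6))/(14 + (-40 + 8*(-6))))) = 623162/((-6*(-40 - 48)/(14 + (-40 - 48)))) = 623162/((-6*(-88)/(14 - 88))) = 623162/((-6*(-88)/(-74))) = 623162/((-6*(-88)*(-1/74))) = 623162/(-264/37) = 623162*(-37/264) = -11528497/132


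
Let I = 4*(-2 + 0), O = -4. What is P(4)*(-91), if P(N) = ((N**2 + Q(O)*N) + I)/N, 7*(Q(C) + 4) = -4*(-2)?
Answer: 78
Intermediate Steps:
Q(C) = -20/7 (Q(C) = -4 + (-4*(-2))/7 = -4 + (1/7)*8 = -4 + 8/7 = -20/7)
I = -8 (I = 4*(-2) = -8)
P(N) = (-8 + N**2 - 20*N/7)/N (P(N) = ((N**2 - 20*N/7) - 8)/N = (-8 + N**2 - 20*N/7)/N)
P(4)*(-91) = (-20/7 + 4 - 8/4)*(-91) = (-20/7 + 4 - 8*1/4)*(-91) = (-20/7 + 4 - 2)*(-91) = -6/7*(-91) = 78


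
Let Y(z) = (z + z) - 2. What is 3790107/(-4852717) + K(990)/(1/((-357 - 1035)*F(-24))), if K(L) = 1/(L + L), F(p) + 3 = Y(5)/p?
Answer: 750609751/480418983 ≈ 1.5624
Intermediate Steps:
Y(z) = -2 + 2*z (Y(z) = 2*z - 2 = -2 + 2*z)
F(p) = -3 + 8/p (F(p) = -3 + (-2 + 2*5)/p = -3 + (-2 + 10)/p = -3 + 8/p)
K(L) = 1/(2*L)
3790107/(-4852717) + K(990)/(1/((-357 - 1035)*F(-24))) = 3790107/(-4852717) + ((½)/990)/(1/((-357 - 1035)*(-3 + 8/(-24)))) = 3790107*(-1/4852717) + ((½)*(1/990))/(1/(-1392*(-3 + 8*(-1/24)))) = -3790107/4852717 + 1/(1980*(1/(-1392*(-3 - ⅓)))) = -3790107/4852717 + 1/(1980*(1/(-1392*(-10/3)))) = -3790107/4852717 + 1/(1980*(1/4640)) = -3790107/4852717 + (1/1980)*4640 = -3790107/4852717 + 232/99 = 750609751/480418983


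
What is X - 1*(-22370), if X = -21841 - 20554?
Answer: -20025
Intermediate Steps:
X = -42395
X - 1*(-22370) = -42395 - 1*(-22370) = -42395 + 22370 = -20025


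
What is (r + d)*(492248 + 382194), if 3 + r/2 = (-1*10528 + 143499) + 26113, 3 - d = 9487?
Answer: 269921007676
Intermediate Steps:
d = -9484 (d = 3 - 1*9487 = 3 - 9487 = -9484)
r = 318162 (r = -6 + 2*((-1*10528 + 143499) + 26113) = -6 + 2*((-10528 + 143499) + 26113) = -6 + 2*(132971 + 26113) = -6 + 2*159084 = -6 + 318168 = 318162)
(r + d)*(492248 + 382194) = (318162 - 9484)*(492248 + 382194) = 308678*874442 = 269921007676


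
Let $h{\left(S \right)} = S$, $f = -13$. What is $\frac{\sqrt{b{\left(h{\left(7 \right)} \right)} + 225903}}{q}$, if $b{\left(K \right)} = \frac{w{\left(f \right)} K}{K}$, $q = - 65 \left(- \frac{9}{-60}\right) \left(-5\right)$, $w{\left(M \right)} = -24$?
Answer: $\frac{4 \sqrt{225879}}{195} \approx 9.7491$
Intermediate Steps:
$q = \frac{195}{4}$ ($q = - 65 \left(\left(-9\right) \left(- \frac{1}{60}\right)\right) \left(-5\right) = \left(-65\right) \frac{3}{20} \left(-5\right) = \left(- \frac{39}{4}\right) \left(-5\right) = \frac{195}{4} \approx 48.75$)
$b{\left(K \right)} = -24$ ($b{\left(K \right)} = \frac{\left(-24\right) K}{K} = -24$)
$\frac{\sqrt{b{\left(h{\left(7 \right)} \right)} + 225903}}{q} = \frac{\sqrt{-24 + 225903}}{\frac{195}{4}} = \sqrt{225879} \cdot \frac{4}{195} = \frac{4 \sqrt{225879}}{195}$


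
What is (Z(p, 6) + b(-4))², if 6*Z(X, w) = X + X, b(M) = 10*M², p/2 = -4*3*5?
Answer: 14400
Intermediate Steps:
p = -120 (p = 2*(-4*3*5) = 2*(-12*5) = 2*(-60) = -120)
Z(X, w) = X/3 (Z(X, w) = (X + X)/6 = (2*X)/6 = X/3)
(Z(p, 6) + b(-4))² = ((⅓)*(-120) + 10*(-4)²)² = (-40 + 10*16)² = (-40 + 160)² = 120² = 14400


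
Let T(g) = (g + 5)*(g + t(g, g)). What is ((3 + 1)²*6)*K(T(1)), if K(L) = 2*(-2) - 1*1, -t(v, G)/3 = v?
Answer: -480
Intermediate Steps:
t(v, G) = -3*v
T(g) = -2*g*(5 + g) (T(g) = (g + 5)*(g - 3*g) = (5 + g)*(-2*g) = -2*g*(5 + g))
K(L) = -5 (K(L) = -4 - 1 = -5)
((3 + 1)²*6)*K(T(1)) = ((3 + 1)²*6)*(-5) = (4²*6)*(-5) = (16*6)*(-5) = 96*(-5) = -480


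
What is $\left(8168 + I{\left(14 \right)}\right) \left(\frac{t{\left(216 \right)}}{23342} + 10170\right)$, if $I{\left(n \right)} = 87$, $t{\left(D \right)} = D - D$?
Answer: $83953350$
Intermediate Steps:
$t{\left(D \right)} = 0$
$\left(8168 + I{\left(14 \right)}\right) \left(\frac{t{\left(216 \right)}}{23342} + 10170\right) = \left(8168 + 87\right) \left(\frac{0}{23342} + 10170\right) = 8255 \left(0 \cdot \frac{1}{23342} + 10170\right) = 8255 \left(0 + 10170\right) = 8255 \cdot 10170 = 83953350$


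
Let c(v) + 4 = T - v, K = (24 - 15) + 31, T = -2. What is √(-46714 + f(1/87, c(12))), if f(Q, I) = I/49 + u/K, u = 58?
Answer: I*√228893295/70 ≈ 216.13*I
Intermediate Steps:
K = 40 (K = 9 + 31 = 40)
c(v) = -6 - v (c(v) = -4 + (-2 - v) = -6 - v)
f(Q, I) = 29/20 + I/49 (f(Q, I) = I/49 + 58/40 = I*(1/49) + 58*(1/40) = I/49 + 29/20 = 29/20 + I/49)
√(-46714 + f(1/87, c(12))) = √(-46714 + (29/20 + (-6 - 1*12)/49)) = √(-46714 + (29/20 + (-6 - 12)/49)) = √(-46714 + (29/20 + (1/49)*(-18))) = √(-46714 + (29/20 - 18/49)) = √(-46714 + 1061/980) = √(-45778659/980) = I*√228893295/70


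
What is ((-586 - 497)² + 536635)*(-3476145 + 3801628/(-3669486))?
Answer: -10903061327926072676/1834743 ≈ -5.9426e+12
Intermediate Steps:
((-586 - 497)² + 536635)*(-3476145 + 3801628/(-3669486)) = ((-1083)² + 536635)*(-3476145 + 3801628*(-1/3669486)) = (1172889 + 536635)*(-3476145 - 1900814/1834743) = 1709524*(-6377834606549/1834743) = -10903061327926072676/1834743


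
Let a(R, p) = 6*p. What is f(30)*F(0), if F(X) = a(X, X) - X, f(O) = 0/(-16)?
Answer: 0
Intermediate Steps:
f(O) = 0 (f(O) = 0*(-1/16) = 0)
F(X) = 5*X (F(X) = 6*X - X = 5*X)
f(30)*F(0) = 0*(5*0) = 0*0 = 0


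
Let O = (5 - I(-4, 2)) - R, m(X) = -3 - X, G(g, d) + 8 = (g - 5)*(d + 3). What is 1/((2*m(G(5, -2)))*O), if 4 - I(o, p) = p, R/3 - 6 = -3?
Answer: -1/60 ≈ -0.016667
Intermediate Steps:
R = 9 (R = 18 + 3*(-3) = 18 - 9 = 9)
I(o, p) = 4 - p
G(g, d) = -8 + (-5 + g)*(3 + d) (G(g, d) = -8 + (g - 5)*(d + 3) = -8 + (-5 + g)*(3 + d))
O = -6 (O = (5 - (4 - 1*2)) - 1*9 = (5 - (4 - 2)) - 9 = (5 - 1*2) - 9 = (5 - 2) - 9 = 3 - 9 = -6)
1/((2*m(G(5, -2)))*O) = 1/((2*(-3 - (-23 - 5*(-2) + 3*5 - 2*5)))*(-6)) = 1/((2*(-3 - (-23 + 10 + 15 - 10)))*(-6)) = 1/((2*(-3 - 1*(-8)))*(-6)) = 1/((2*(-3 + 8))*(-6)) = 1/((2*5)*(-6)) = 1/(10*(-6)) = 1/(-60) = -1/60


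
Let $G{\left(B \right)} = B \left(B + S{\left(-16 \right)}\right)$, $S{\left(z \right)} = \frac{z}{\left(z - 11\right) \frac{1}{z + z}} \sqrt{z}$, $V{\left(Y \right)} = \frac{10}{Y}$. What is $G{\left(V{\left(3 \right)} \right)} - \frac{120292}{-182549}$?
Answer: $\frac{19337528}{1642941} - \frac{20480 i}{81} \approx 11.77 - 252.84 i$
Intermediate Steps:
$S{\left(z \right)} = \frac{2 z^{\frac{5}{2}}}{-11 + z}$ ($S{\left(z \right)} = \frac{z}{\left(-11 + z\right) \frac{1}{2 z}} \sqrt{z} = \frac{z}{\frac{1}{2} \frac{1}{z} \left(-11 + z\right)} \sqrt{z} = z \frac{2 z}{-11 + z} \sqrt{z} = \frac{2 z^{2}}{-11 + z} \sqrt{z} = \frac{2 z^{\frac{5}{2}}}{-11 + z}$)
$G{\left(B \right)} = B \left(B - \frac{2048 i}{27}\right)$ ($G{\left(B \right)} = B \left(B + \frac{2 \left(-16\right)^{\frac{5}{2}}}{-11 - 16}\right) = B \left(B + \frac{2 \cdot 1024 i}{-27}\right) = B \left(B + 2 \cdot 1024 i \left(- \frac{1}{27}\right)\right) = B \left(B - \frac{2048 i}{27}\right)$)
$G{\left(V{\left(3 \right)} \right)} - \frac{120292}{-182549} = \frac{\frac{10}{3} \left(- 2048 i + 27 \cdot \frac{10}{3}\right)}{27} - \frac{120292}{-182549} = \frac{10 \cdot \frac{1}{3} \left(- 2048 i + 27 \cdot 10 \cdot \frac{1}{3}\right)}{27} - - \frac{120292}{182549} = \frac{1}{27} \cdot \frac{10}{3} \left(- 2048 i + 27 \cdot \frac{10}{3}\right) + \frac{120292}{182549} = \frac{1}{27} \cdot \frac{10}{3} \left(- 2048 i + 90\right) + \frac{120292}{182549} = \frac{1}{27} \cdot \frac{10}{3} \left(90 - 2048 i\right) + \frac{120292}{182549} = \left(\frac{100}{9} - \frac{20480 i}{81}\right) + \frac{120292}{182549} = \frac{19337528}{1642941} - \frac{20480 i}{81}$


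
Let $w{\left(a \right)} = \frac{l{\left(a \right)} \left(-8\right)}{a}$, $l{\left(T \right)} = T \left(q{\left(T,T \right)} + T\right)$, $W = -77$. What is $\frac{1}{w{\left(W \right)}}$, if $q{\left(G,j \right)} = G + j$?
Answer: $\frac{1}{1848} \approx 0.00054113$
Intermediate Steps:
$l{\left(T \right)} = 3 T^{2}$ ($l{\left(T \right)} = T \left(\left(T + T\right) + T\right) = T \left(2 T + T\right) = T 3 T = 3 T^{2}$)
$w{\left(a \right)} = - 24 a$ ($w{\left(a \right)} = \frac{3 a^{2} \left(-8\right)}{a} = \frac{\left(-24\right) a^{2}}{a} = - 24 a$)
$\frac{1}{w{\left(W \right)}} = \frac{1}{\left(-24\right) \left(-77\right)} = \frac{1}{1848}$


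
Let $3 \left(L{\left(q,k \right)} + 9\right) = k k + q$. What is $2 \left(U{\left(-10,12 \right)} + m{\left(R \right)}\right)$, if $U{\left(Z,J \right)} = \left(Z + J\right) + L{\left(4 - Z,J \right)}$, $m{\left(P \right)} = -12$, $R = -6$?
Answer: $\frac{202}{3} \approx 67.333$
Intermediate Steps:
$L{\left(q,k \right)} = -9 + \frac{q}{3} + \frac{k^{2}}{3}$ ($L{\left(q,k \right)} = -9 + \frac{k k + q}{3} = -9 + \frac{k^{2} + q}{3} = -9 + \frac{q + k^{2}}{3} = -9 + \left(\frac{q}{3} + \frac{k^{2}}{3}\right) = -9 + \frac{q}{3} + \frac{k^{2}}{3}$)
$U{\left(Z,J \right)} = - \frac{23}{3} + J + \frac{J^{2}}{3} + \frac{2 Z}{3}$ ($U{\left(Z,J \right)} = \left(Z + J\right) + \left(-9 + \frac{4 - Z}{3} + \frac{J^{2}}{3}\right) = \left(J + Z\right) - \left(\frac{23}{3} - \frac{J^{2}}{3} + \frac{Z}{3}\right) = - \frac{23}{3} + J + \frac{J^{2}}{3} + \frac{2 Z}{3}$)
$2 \left(U{\left(-10,12 \right)} + m{\left(R \right)}\right) = 2 \left(\left(- \frac{23}{3} + 12 + \frac{12^{2}}{3} + \frac{2}{3} \left(-10\right)\right) - 12\right) = 2 \left(\left(- \frac{23}{3} + 12 + \frac{1}{3} \cdot 144 - \frac{20}{3}\right) - 12\right) = 2 \left(\left(- \frac{23}{3} + 12 + 48 - \frac{20}{3}\right) - 12\right) = 2 \left(\frac{137}{3} - 12\right) = 2 \cdot \frac{101}{3} = \frac{202}{3}$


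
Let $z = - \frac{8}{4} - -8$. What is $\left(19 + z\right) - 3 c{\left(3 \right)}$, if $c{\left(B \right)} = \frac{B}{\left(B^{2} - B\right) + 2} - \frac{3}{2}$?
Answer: $\frac{227}{8} \approx 28.375$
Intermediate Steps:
$z = 6$ ($z = \left(-8\right) \frac{1}{4} + 8 = -2 + 8 = 6$)
$c{\left(B \right)} = - \frac{3}{2} + \frac{B}{2 + B^{2} - B}$ ($c{\left(B \right)} = \frac{B}{2 + B^{2} - B} - \frac{3}{2} = - \frac{3}{2} + \frac{B}{2 + B^{2} - B}$)
$\left(19 + z\right) - 3 c{\left(3 \right)} = \left(19 + 6\right) - 3 \frac{-6 - 3 \cdot 3^{2} + 5 \cdot 3}{2 \left(2 + 3^{2} - 3\right)} = 25 - 3 \frac{-6 - 27 + 15}{2 \left(2 + 9 - 3\right)} = 25 - 3 \frac{-6 - 27 + 15}{2 \cdot 8} = 25 - 3 \cdot \frac{1}{2} \cdot \frac{1}{8} \left(-18\right) = 25 - - \frac{27}{8} = 25 + \frac{27}{8} = \frac{227}{8}$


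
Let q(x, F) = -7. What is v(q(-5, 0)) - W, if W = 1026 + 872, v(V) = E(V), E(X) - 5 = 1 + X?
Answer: -1899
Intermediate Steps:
E(X) = 6 + X (E(X) = 5 + (1 + X) = 6 + X)
v(V) = 6 + V
W = 1898
v(q(-5, 0)) - W = (6 - 7) - 1*1898 = -1 - 1898 = -1899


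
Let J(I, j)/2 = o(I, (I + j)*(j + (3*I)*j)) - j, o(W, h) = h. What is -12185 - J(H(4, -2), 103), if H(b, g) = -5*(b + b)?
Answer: 1532403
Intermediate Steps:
H(b, g) = -10*b
J(I, j) = -2*j + 2*(I + j)*(j + 3*I*j) (J(I, j) = 2*((I + j)*(j + (3*I)*j) - j) = 2*((I + j)*(j + 3*I*j) - j) = 2*(-j + (I + j)*(j + 3*I*j)) = -2*j + 2*(I + j)*(j + 3*I*j))
-12185 - J(H(4, -2), 103) = -12185 - 2*103*(-1 - 10*4 + 103 + 3*(-10*4)**2 + 3*(-10*4)*103) = -12185 - 2*103*(-1 - 40 + 103 + 3*(-40)**2 + 3*(-40)*103) = -12185 - 2*103*(-1 - 40 + 103 + 3*1600 - 12360) = -12185 - 2*103*(-1 - 40 + 103 + 4800 - 12360) = -12185 - 2*103*(-7498) = -12185 - 1*(-1544588) = -12185 + 1544588 = 1532403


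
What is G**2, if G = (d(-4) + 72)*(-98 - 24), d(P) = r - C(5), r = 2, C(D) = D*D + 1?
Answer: 34292736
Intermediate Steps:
C(D) = 1 + D**2 (C(D) = D**2 + 1 = 1 + D**2)
d(P) = -24 (d(P) = 2 - (1 + 5**2) = 2 - (1 + 25) = 2 - 1*26 = 2 - 26 = -24)
G = -5856 (G = (-24 + 72)*(-98 - 24) = 48*(-122) = -5856)
G**2 = (-5856)**2 = 34292736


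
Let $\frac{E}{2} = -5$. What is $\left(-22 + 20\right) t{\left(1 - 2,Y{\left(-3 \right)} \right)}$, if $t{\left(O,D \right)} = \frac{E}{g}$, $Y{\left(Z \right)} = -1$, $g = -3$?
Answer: $- \frac{20}{3} \approx -6.6667$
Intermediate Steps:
$E = -10$ ($E = 2 \left(-5\right) = -10$)
$t{\left(O,D \right)} = \frac{10}{3}$ ($t{\left(O,D \right)} = - \frac{10}{-3} = \left(-10\right) \left(- \frac{1}{3}\right) = \frac{10}{3}$)
$\left(-22 + 20\right) t{\left(1 - 2,Y{\left(-3 \right)} \right)} = \left(-22 + 20\right) \frac{10}{3} = \left(-2\right) \frac{10}{3} = - \frac{20}{3}$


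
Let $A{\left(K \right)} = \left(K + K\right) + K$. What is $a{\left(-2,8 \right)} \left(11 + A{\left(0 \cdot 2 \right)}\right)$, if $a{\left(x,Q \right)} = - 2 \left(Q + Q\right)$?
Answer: $-352$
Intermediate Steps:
$a{\left(x,Q \right)} = - 4 Q$ ($a{\left(x,Q \right)} = - 2 \cdot 2 Q = - 4 Q$)
$A{\left(K \right)} = 3 K$ ($A{\left(K \right)} = 2 K + K = 3 K$)
$a{\left(-2,8 \right)} \left(11 + A{\left(0 \cdot 2 \right)}\right) = \left(-4\right) 8 \left(11 + 3 \cdot 0 \cdot 2\right) = - 32 \left(11 + 3 \cdot 0\right) = - 32 \left(11 + 0\right) = \left(-32\right) 11 = -352$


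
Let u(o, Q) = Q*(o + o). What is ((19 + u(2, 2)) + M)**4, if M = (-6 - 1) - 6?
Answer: 38416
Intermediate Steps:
u(o, Q) = 2*Q*o (u(o, Q) = Q*(2*o) = 2*Q*o)
M = -13 (M = -7 - 6 = -13)
((19 + u(2, 2)) + M)**4 = ((19 + 2*2*2) - 13)**4 = ((19 + 8) - 13)**4 = (27 - 13)**4 = 14**4 = 38416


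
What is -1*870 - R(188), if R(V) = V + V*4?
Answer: -1810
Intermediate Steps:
R(V) = 5*V (R(V) = V + 4*V = 5*V)
-1*870 - R(188) = -1*870 - 5*188 = -870 - 1*940 = -870 - 940 = -1810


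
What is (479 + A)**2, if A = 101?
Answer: 336400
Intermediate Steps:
(479 + A)**2 = (479 + 101)**2 = 580**2 = 336400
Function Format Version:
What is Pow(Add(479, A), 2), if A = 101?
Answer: 336400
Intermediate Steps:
Pow(Add(479, A), 2) = Pow(Add(479, 101), 2) = Pow(580, 2) = 336400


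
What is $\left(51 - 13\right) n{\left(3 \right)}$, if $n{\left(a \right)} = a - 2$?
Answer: $38$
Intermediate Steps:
$n{\left(a \right)} = -2 + a$ ($n{\left(a \right)} = a - 2 = -2 + a$)
$\left(51 - 13\right) n{\left(3 \right)} = \left(51 - 13\right) \left(-2 + 3\right) = 38 \cdot 1 = 38$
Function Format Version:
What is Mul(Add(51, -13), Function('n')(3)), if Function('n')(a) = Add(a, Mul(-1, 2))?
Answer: 38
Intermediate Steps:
Function('n')(a) = Add(-2, a) (Function('n')(a) = Add(a, -2) = Add(-2, a))
Mul(Add(51, -13), Function('n')(3)) = Mul(Add(51, -13), Add(-2, 3)) = Mul(38, 1) = 38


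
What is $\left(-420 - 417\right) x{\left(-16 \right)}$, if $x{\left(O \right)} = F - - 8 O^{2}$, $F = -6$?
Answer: $-1709154$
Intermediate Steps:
$x{\left(O \right)} = -6 + 8 O^{2}$ ($x{\left(O \right)} = -6 - - 8 O^{2} = -6 + 8 O^{2}$)
$\left(-420 - 417\right) x{\left(-16 \right)} = \left(-420 - 417\right) \left(-6 + 8 \left(-16\right)^{2}\right) = - 837 \left(-6 + 8 \cdot 256\right) = - 837 \left(-6 + 2048\right) = \left(-837\right) 2042 = -1709154$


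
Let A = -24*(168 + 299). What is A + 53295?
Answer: 42087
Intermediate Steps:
A = -11208 (A = -24*467 = -11208)
A + 53295 = -11208 + 53295 = 42087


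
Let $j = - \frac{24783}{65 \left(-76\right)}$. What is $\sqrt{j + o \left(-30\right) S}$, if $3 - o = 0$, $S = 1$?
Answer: $\frac{i \sqrt{518473995}}{2470} \approx 9.2186 i$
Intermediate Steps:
$j = \frac{24783}{4940}$ ($j = - \frac{24783}{-4940} = \left(-24783\right) \left(- \frac{1}{4940}\right) = \frac{24783}{4940} \approx 5.0168$)
$o = 3$ ($o = 3 - 0 = 3 + 0 = 3$)
$\sqrt{j + o \left(-30\right) S} = \sqrt{\frac{24783}{4940} + 3 \left(-30\right) 1} = \sqrt{\frac{24783}{4940} - 90} = \sqrt{- \frac{419817}{4940}} = \frac{i \sqrt{518473995}}{2470}$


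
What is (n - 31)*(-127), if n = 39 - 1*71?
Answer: 8001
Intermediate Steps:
n = -32 (n = 39 - 71 = -32)
(n - 31)*(-127) = (-32 - 31)*(-127) = -63*(-127) = 8001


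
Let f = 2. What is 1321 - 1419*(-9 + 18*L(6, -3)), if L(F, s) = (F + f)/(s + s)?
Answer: 48148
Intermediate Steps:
L(F, s) = (2 + F)/(2*s) (L(F, s) = (F + 2)/(s + s) = (2 + F)/((2*s)) = (2 + F)*(1/(2*s)) = (2 + F)/(2*s))
1321 - 1419*(-9 + 18*L(6, -3)) = 1321 - 1419*(-9 + 18*((½)*(2 + 6)/(-3))) = 1321 - 1419*(-9 + 18*((½)*(-⅓)*8)) = 1321 - 1419*(-9 + 18*(-4/3)) = 1321 - 1419*(-9 - 24) = 1321 - 1419*(-33) = 1321 + 46827 = 48148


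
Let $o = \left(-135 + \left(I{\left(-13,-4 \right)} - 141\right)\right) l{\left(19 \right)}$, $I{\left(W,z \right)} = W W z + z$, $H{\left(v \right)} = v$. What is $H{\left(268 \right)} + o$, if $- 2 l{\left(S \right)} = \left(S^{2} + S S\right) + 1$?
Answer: $345862$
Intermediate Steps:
$l{\left(S \right)} = - \frac{1}{2} - S^{2}$ ($l{\left(S \right)} = - \frac{\left(S^{2} + S S\right) + 1}{2} = - \frac{\left(S^{2} + S^{2}\right) + 1}{2} = - \frac{2 S^{2} + 1}{2} = - \frac{1 + 2 S^{2}}{2} = - \frac{1}{2} - S^{2}$)
$I{\left(W,z \right)} = z + z W^{2}$ ($I{\left(W,z \right)} = W^{2} z + z = z W^{2} + z = z + z W^{2}$)
$o = 345594$ ($o = \left(-135 - \left(141 + 4 \left(1 + \left(-13\right)^{2}\right)\right)\right) \left(- \frac{1}{2} - 19^{2}\right) = \left(-135 - \left(141 + 4 \left(1 + 169\right)\right)\right) \left(- \frac{1}{2} - 361\right) = \left(-135 - 821\right) \left(- \frac{1}{2} - 361\right) = \left(-135 - 821\right) \left(- \frac{723}{2}\right) = \left(-956\right) \left(- \frac{723}{2}\right) = 345594$)
$H{\left(268 \right)} + o = 268 + 345594 = 345862$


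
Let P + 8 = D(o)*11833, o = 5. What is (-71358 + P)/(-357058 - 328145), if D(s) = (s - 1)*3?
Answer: -70630/685203 ≈ -0.10308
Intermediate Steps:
D(s) = -3 + 3*s (D(s) = (-1 + s)*3 = -3 + 3*s)
P = 141988 (P = -8 + (-3 + 3*5)*11833 = -8 + (-3 + 15)*11833 = -8 + 12*11833 = -8 + 141996 = 141988)
(-71358 + P)/(-357058 - 328145) = (-71358 + 141988)/(-357058 - 328145) = 70630/(-685203) = 70630*(-1/685203) = -70630/685203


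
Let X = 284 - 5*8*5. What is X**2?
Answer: 7056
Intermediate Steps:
X = 84 (X = 284 - 40*5 = 284 - 200 = 84)
X**2 = 84**2 = 7056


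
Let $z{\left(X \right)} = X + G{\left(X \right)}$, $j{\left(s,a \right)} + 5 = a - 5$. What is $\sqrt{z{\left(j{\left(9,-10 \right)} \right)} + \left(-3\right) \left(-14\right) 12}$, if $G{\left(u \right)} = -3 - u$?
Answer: $\sqrt{501} \approx 22.383$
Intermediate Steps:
$j{\left(s,a \right)} = -10 + a$ ($j{\left(s,a \right)} = -5 + \left(a - 5\right) = -5 + \left(-5 + a\right) = -10 + a$)
$z{\left(X \right)} = -3$ ($z{\left(X \right)} = X - \left(3 + X\right) = -3$)
$\sqrt{z{\left(j{\left(9,-10 \right)} \right)} + \left(-3\right) \left(-14\right) 12} = \sqrt{-3 + \left(-3\right) \left(-14\right) 12} = \sqrt{-3 + 42 \cdot 12} = \sqrt{-3 + 504} = \sqrt{501}$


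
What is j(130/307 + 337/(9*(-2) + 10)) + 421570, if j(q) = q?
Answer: 1035273501/2456 ≈ 4.2153e+5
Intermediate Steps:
j(130/307 + 337/(9*(-2) + 10)) + 421570 = (130/307 + 337/(9*(-2) + 10)) + 421570 = (130*(1/307) + 337/(-18 + 10)) + 421570 = (130/307 + 337/(-8)) + 421570 = (130/307 + 337*(-⅛)) + 421570 = (130/307 - 337/8) + 421570 = -102419/2456 + 421570 = 1035273501/2456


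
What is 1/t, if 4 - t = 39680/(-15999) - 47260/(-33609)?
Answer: 3514447/17832248 ≈ 0.19708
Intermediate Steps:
t = 17832248/3514447 (t = 4 - (39680/(-15999) - 47260/(-33609)) = 4 - (39680*(-1/15999) - 47260*(-1/33609)) = 4 - (-39680/15999 + 2780/1977) = 4 - 1*(-3774460/3514447) = 4 + 3774460/3514447 = 17832248/3514447 ≈ 5.0740)
1/t = 1/(17832248/3514447) = 3514447/17832248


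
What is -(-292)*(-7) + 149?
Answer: -1895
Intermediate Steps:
-(-292)*(-7) + 149 = -73*28 + 149 = -2044 + 149 = -1895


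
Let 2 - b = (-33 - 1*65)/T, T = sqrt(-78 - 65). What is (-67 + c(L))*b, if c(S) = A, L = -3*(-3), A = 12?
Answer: -110 + 490*I*sqrt(143)/13 ≈ -110.0 + 450.73*I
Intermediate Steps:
L = 9
c(S) = 12
T = I*sqrt(143) (T = sqrt(-143) = I*sqrt(143) ≈ 11.958*I)
b = 2 - 98*I*sqrt(143)/143 (b = 2 - (-33 - 1*65)/(I*sqrt(143)) = 2 - (-33 - 65)*(-I*sqrt(143)/143) = 2 - (-98)*(-I*sqrt(143)/143) = 2 - 98*I*sqrt(143)/143 ≈ 2.0 - 8.1952*I)
(-67 + c(L))*b = (-67 + 12)*(2 - 98*I*sqrt(143)/143) = -55*(2 - 98*I*sqrt(143)/143) = -110 + 490*I*sqrt(143)/13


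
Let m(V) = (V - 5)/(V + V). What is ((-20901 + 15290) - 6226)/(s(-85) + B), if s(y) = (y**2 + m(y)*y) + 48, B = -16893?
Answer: 11837/9665 ≈ 1.2247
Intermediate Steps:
m(V) = (-5 + V)/(2*V) (m(V) = (-5 + V)/((2*V)) = (-5 + V)*(1/(2*V)) = (-5 + V)/(2*V))
s(y) = 91/2 + y**2 + y/2 (s(y) = (y**2 + ((-5 + y)/(2*y))*y) + 48 = (y**2 + (-5/2 + y/2)) + 48 = (-5/2 + y**2 + y/2) + 48 = 91/2 + y**2 + y/2)
((-20901 + 15290) - 6226)/(s(-85) + B) = ((-20901 + 15290) - 6226)/((91/2 + (-85)**2 + (1/2)*(-85)) - 16893) = (-5611 - 6226)/((91/2 + 7225 - 85/2) - 16893) = -11837/(7228 - 16893) = -11837/(-9665) = -11837*(-1/9665) = 11837/9665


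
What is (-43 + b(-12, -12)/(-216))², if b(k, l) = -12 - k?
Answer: 1849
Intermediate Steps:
(-43 + b(-12, -12)/(-216))² = (-43 + (-12 - 1*(-12))/(-216))² = (-43 + (-12 + 12)*(-1/216))² = (-43 + 0*(-1/216))² = (-43 + 0)² = (-43)² = 1849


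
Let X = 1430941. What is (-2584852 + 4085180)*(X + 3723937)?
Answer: 7734007799984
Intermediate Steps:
(-2584852 + 4085180)*(X + 3723937) = (-2584852 + 4085180)*(1430941 + 3723937) = 1500328*5154878 = 7734007799984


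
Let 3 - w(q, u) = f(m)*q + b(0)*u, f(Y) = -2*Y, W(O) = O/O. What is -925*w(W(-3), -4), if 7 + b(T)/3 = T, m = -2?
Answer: 78625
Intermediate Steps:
W(O) = 1
b(T) = -21 + 3*T
w(q, u) = 3 - 4*q + 21*u (w(q, u) = 3 - ((-2*(-2))*q + (-21 + 3*0)*u) = 3 - (4*q + (-21 + 0)*u) = 3 - (4*q - 21*u) = 3 - (-21*u + 4*q) = 3 + (-4*q + 21*u) = 3 - 4*q + 21*u)
-925*w(W(-3), -4) = -925*(3 - 4*1 + 21*(-4)) = -925*(3 - 4 - 84) = -925*(-85) = 78625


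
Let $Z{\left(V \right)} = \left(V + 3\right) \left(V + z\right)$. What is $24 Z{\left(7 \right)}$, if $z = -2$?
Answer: $1200$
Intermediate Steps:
$Z{\left(V \right)} = \left(-2 + V\right) \left(3 + V\right)$ ($Z{\left(V \right)} = \left(V + 3\right) \left(V - 2\right) = \left(3 + V\right) \left(-2 + V\right) = \left(-2 + V\right) \left(3 + V\right)$)
$24 Z{\left(7 \right)} = 24 \left(-6 + 7 + 7^{2}\right) = 24 \left(-6 + 7 + 49\right) = 24 \cdot 50 = 1200$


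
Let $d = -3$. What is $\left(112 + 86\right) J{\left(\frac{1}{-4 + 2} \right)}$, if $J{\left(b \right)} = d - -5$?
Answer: $396$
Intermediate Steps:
$J{\left(b \right)} = 2$ ($J{\left(b \right)} = -3 - -5 = -3 + 5 = 2$)
$\left(112 + 86\right) J{\left(\frac{1}{-4 + 2} \right)} = \left(112 + 86\right) 2 = 198 \cdot 2 = 396$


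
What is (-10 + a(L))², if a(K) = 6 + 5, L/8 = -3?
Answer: 1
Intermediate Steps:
L = -24 (L = 8*(-3) = -24)
a(K) = 11
(-10 + a(L))² = (-10 + 11)² = 1² = 1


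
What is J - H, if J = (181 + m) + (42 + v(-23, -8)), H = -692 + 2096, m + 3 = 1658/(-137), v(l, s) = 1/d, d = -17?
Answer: -2785859/2329 ≈ -1196.2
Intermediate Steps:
v(l, s) = -1/17 (v(l, s) = 1/(-17) = -1/17)
m = -2069/137 (m = -3 + 1658/(-137) = -3 + 1658*(-1/137) = -3 - 1658/137 = -2069/137 ≈ -15.102)
H = 1404
J = 484057/2329 (J = (181 - 2069/137) + (42 - 1/17) = 22728/137 + 713/17 = 484057/2329 ≈ 207.84)
J - H = 484057/2329 - 1*1404 = 484057/2329 - 1404 = -2785859/2329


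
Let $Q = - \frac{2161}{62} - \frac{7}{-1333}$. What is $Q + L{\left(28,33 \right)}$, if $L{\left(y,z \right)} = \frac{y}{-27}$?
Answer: $- \frac{2583191}{71982} \approx -35.887$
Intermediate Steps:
$L{\left(y,z \right)} = - \frac{y}{27}$ ($L{\left(y,z \right)} = y \left(- \frac{1}{27}\right) = - \frac{y}{27}$)
$Q = - \frac{92909}{2666}$ ($Q = \left(-2161\right) \frac{1}{62} - - \frac{7}{1333} = - \frac{2161}{62} + \frac{7}{1333} = - \frac{92909}{2666} \approx -34.85$)
$Q + L{\left(28,33 \right)} = - \frac{92909}{2666} - \frac{28}{27} = - \frac{2583191}{71982}$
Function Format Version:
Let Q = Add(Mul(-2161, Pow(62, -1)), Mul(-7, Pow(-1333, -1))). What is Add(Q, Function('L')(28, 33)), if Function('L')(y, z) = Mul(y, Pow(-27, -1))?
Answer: Rational(-2583191, 71982) ≈ -35.887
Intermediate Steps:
Function('L')(y, z) = Mul(Rational(-1, 27), y) (Function('L')(y, z) = Mul(y, Rational(-1, 27)) = Mul(Rational(-1, 27), y))
Q = Rational(-92909, 2666) (Q = Add(Mul(-2161, Rational(1, 62)), Mul(-7, Rational(-1, 1333))) = Add(Rational(-2161, 62), Rational(7, 1333)) = Rational(-92909, 2666) ≈ -34.850)
Add(Q, Function('L')(28, 33)) = Add(Rational(-92909, 2666), Mul(Rational(-1, 27), 28)) = Add(Rational(-92909, 2666), Rational(-28, 27)) = Rational(-2583191, 71982)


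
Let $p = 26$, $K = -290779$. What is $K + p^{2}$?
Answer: $-290103$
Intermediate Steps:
$K + p^{2} = -290779 + 26^{2} = -290779 + 676 = -290103$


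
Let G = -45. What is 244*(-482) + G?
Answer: -117653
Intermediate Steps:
244*(-482) + G = 244*(-482) - 45 = -117608 - 45 = -117653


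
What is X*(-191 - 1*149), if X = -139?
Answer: 47260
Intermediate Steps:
X*(-191 - 1*149) = -139*(-191 - 1*149) = -139*(-191 - 149) = -139*(-340) = 47260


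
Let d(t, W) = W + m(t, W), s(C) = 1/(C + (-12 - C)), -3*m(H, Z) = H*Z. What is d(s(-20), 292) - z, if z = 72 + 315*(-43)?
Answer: 123958/9 ≈ 13773.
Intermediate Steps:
m(H, Z) = -H*Z/3
s(C) = -1/12 (s(C) = 1/(-12) = -1/12)
d(t, W) = W - W*t/3 (d(t, W) = W - t*W/3 = W - W*t/3)
z = -13473 (z = 72 - 13545 = -13473)
d(s(-20), 292) - z = (⅓)*292*(3 - 1*(-1/12)) - 1*(-13473) = (⅓)*292*(3 + 1/12) + 13473 = (⅓)*292*(37/12) + 13473 = 2701/9 + 13473 = 123958/9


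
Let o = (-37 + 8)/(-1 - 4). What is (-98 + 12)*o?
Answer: -2494/5 ≈ -498.80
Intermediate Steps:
o = 29/5 (o = -29/(-5) = -29*(-⅕) = 29/5 ≈ 5.8000)
(-98 + 12)*o = (-98 + 12)*(29/5) = -86*29/5 = -2494/5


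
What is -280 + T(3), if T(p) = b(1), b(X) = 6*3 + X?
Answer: -261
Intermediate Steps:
b(X) = 18 + X
T(p) = 19 (T(p) = 18 + 1 = 19)
-280 + T(3) = -280 + 19 = -261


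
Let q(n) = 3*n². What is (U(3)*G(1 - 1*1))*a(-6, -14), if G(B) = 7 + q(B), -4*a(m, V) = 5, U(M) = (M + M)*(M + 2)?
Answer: -525/2 ≈ -262.50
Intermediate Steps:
U(M) = 2*M*(2 + M) (U(M) = (2*M)*(2 + M) = 2*M*(2 + M))
a(m, V) = -5/4 (a(m, V) = -¼*5 = -5/4)
G(B) = 7 + 3*B²
(U(3)*G(1 - 1*1))*a(-6, -14) = ((2*3*(2 + 3))*(7 + 3*(1 - 1*1)²))*(-5/4) = ((2*3*5)*(7 + 3*(1 - 1)²))*(-5/4) = (30*(7 + 3*0²))*(-5/4) = (30*(7 + 3*0))*(-5/4) = (30*(7 + 0))*(-5/4) = (30*7)*(-5/4) = 210*(-5/4) = -525/2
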